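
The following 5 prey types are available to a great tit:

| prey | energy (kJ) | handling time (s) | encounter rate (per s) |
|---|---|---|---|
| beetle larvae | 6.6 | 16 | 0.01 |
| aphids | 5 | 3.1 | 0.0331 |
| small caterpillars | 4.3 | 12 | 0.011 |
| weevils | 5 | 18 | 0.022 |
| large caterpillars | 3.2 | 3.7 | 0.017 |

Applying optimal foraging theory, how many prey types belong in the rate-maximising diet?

Rank by E/h (kJ/s): aphids 1.61, large caterpillars 0.865, beetle larvae 0.412, small caterpillars 0.358, weevils 0.278. Include each in turn until the next type's E/h falls below the running intake rate.
Rate on top 1: 0.1501. large caterpillars: 0.865 > 0.1501 → include.
Rate on top 2: 0.1887. beetle larvae: 0.412 > 0.1887 → include.
Rate on top 3: 0.2157. small caterpillars: 0.358 > 0.2157 → include.
Rate on top 4: 0.2286. weevils: 0.278 > 0.2286 → include.
Optimal diet: aphids, large caterpillars, beetle larvae, small caterpillars, weevils — 5 of 5 types.

5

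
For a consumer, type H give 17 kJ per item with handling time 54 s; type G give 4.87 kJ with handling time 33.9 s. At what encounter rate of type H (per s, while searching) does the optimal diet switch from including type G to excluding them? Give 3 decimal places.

Drop type G once their profitability E₂/h₂ falls below the rate achievable on type H alone: E₂/h₂ = λE₁/(1 + λh₁).
Solve for λ: λE₁h₂ = E₂(1 + λh₁) → λ(E₁h₂ − E₂h₁) = E₂ → λ = E₂/(E₁h₂ − E₂h₁).
λ = 4.87/(17×33.9 − 4.87×54) = 4.87/313.3 = 0.01554 per s.

0.016 per s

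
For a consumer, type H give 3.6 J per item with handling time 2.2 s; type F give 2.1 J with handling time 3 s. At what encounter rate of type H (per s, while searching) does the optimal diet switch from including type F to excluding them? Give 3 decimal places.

Drop type F once their profitability E₂/h₂ falls below the rate achievable on type H alone: E₂/h₂ = λE₁/(1 + λh₁).
Solve for λ: λE₁h₂ = E₂(1 + λh₁) → λ(E₁h₂ − E₂h₁) = E₂ → λ = E₂/(E₁h₂ − E₂h₁).
λ = 2.1/(3.6×3 − 2.1×2.2) = 2.1/6.18 = 0.3398 per s.

0.340 per s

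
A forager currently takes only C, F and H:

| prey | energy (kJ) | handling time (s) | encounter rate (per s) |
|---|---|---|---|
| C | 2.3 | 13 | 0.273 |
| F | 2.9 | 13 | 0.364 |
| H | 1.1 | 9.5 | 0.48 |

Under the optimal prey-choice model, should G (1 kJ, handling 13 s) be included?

On C, F and H alone, R = ΣλE/(1+Σλh) = 2.212/13.84 = 0.1598 kJ/s.
Profitability of G: 1/13 = 0.07692 kJ/s.
0.07692 < 0.1598, so adding G would lower the average — exclude it.

No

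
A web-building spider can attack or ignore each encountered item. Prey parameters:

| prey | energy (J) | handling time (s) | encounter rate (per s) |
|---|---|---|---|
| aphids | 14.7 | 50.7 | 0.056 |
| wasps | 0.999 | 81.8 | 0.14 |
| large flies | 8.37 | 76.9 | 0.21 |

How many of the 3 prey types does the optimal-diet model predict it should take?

1

Profitabilities (E/h, J/s): aphids 0.29, large flies 0.109, wasps 0.0122. Add prey in this order while the next type's profitability exceeds the intake rate on those already taken.
Rate on top 1: 0.2144. large flies: 0.109 < 0.2144 → exclude; stop.
Optimal diet: aphids — 1 of 3 types.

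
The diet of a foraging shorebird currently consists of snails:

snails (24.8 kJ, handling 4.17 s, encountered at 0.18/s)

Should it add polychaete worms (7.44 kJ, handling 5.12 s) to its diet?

No

On snails alone, R = ΣλE/(1+Σλh) = 4.464/1.751 = 2.55 kJ/s.
polychaete worms: E/h = 7.44/5.12 = 1.453 kJ/s.
1.453 < 2.55, so adding polychaete worms would lower the average — exclude it.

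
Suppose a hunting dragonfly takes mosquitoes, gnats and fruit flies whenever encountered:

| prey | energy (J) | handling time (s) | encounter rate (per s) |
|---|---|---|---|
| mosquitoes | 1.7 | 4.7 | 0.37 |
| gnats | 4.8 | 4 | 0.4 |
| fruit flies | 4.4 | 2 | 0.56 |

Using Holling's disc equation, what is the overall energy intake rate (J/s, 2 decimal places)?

R = Σλ_iE_i / (1 + Σλ_ih_i)
Numerator: 0.37×1.7 + 0.4×4.8 + 0.56×4.4 = 5.013
Denominator: 1 + 0.37×4.7 + 0.4×4 + 0.56×2 = 5.459
R = 5.013/5.459 = 0.9183 J/s

0.92 J/s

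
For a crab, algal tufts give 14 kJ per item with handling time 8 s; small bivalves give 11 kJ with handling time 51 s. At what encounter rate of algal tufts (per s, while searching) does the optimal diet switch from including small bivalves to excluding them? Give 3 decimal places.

0.018 per s

At the threshold, the rate on algal tufts alone equals the profitability of small bivalves: λ·14/(1 + λ·8) = 11/51 = 0.2157.
Rearranging, λ(14 − 0.2157×8) = 0.2157, so λ = 0.2157/12.27 = 0.01757 per s.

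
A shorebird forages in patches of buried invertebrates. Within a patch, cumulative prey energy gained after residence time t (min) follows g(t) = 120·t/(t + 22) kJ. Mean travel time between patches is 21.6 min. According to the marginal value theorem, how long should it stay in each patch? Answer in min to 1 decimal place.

21.8 min

Maximise g(t)/(T+t): set derivative to zero → g'(t)(T+t) = g(t).
g'(t) = 120·22/(t + 22)². Setting 120·22/(t+22)² = 120t/[(t+22)(21.6+t)] gives 22(21.6+t) = t(t+22), so t² = 22×21.6 = 475.2.
t* = √475.2 = 21.8 min.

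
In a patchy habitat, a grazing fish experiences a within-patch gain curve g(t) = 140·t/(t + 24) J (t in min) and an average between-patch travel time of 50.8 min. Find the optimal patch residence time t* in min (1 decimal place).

34.9 min

By the marginal value theorem, leave when the instantaneous gain rate g'(t) equals the habitat-wide average g(t)/(T + t).
g'(t) = 140·24/(t + 24)². Setting 140·24/(t+24)² = 140t/[(t+24)(50.8+t)] gives 24(50.8+t) = t(t+24), so t² = 24×50.8 = 1219.
t* = √1219 = 34.92 min.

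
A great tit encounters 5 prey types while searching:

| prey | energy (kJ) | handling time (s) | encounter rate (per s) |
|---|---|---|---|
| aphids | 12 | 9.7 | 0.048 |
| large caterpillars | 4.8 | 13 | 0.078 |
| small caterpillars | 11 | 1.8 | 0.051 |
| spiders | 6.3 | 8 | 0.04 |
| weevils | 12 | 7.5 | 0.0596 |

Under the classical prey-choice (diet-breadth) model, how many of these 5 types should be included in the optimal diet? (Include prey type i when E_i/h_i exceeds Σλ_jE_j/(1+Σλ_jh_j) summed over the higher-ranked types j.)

E/h in descending order: small caterpillars 6.11, weevils 1.6, aphids 1.24, spiders 0.787, large caterpillars 0.369 kJ/s. The optimal diet is the largest prefix of this list for which every included type satisfies E_i/h_i > R on the types above it.
Rate on top 1: 0.5138. weevils: 1.6 > 0.5138 → include.
Rate on top 2: 0.8293. aphids: 1.24 > 0.8293 → include.
Rate on top 3: 0.9241. spiders: 0.787 < 0.9241 → exclude; stop.
Optimal diet: small caterpillars, weevils, aphids — 3 of 5 types.

3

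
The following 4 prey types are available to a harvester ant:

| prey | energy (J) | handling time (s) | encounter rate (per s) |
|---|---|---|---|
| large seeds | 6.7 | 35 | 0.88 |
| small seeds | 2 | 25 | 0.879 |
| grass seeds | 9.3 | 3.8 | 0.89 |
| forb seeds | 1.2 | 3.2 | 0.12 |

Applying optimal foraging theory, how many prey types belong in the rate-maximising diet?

1

Profitabilities (E/h, J/s): grass seeds 2.45, forb seeds 0.375, large seeds 0.191, small seeds 0.08. Add prey in this order while the next type's profitability exceeds the intake rate on those already taken.
Rate on top 1: 1.889. forb seeds: 0.375 < 1.889 → exclude; stop.
Optimal diet: grass seeds — 1 of 4 types.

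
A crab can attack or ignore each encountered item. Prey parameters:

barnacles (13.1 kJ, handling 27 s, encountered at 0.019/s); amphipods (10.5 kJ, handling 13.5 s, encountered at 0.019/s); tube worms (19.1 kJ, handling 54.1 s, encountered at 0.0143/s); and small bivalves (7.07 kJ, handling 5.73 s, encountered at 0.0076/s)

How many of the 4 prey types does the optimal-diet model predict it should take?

4

Profitabilities (E/h, kJ/s): small bivalves 1.23, amphipods 0.778, barnacles 0.485, tube worms 0.353. Add prey in this order while the next type's profitability exceeds the intake rate on those already taken.
Rate on top 1: 0.05149. amphipods: 0.778 > 0.05149 → include.
Rate on top 2: 0.1948. barnacles: 0.485 > 0.1948 → include.
Rate on top 3: 0.277. tube worms: 0.353 > 0.277 → include.
Optimal diet: small bivalves, amphipods, barnacles, tube worms — 4 of 4 types.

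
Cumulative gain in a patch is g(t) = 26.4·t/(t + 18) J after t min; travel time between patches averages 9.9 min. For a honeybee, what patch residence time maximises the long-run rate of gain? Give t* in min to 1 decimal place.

13.3 min

By the marginal value theorem, leave when the instantaneous gain rate g'(t) equals the habitat-wide average g(t)/(T + t).
g'(t) = 26.4·18/(t + 18)². Setting 26.4·18/(t+18)² = 26.4t/[(t+18)(9.9+t)] gives 18(9.9+t) = t(t+18), so t² = 18×9.9 = 178.2.
t* = √178.2 = 13.35 min.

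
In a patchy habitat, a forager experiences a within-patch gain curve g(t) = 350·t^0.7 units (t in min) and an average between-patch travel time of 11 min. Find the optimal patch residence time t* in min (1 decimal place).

By the marginal value theorem, leave when the instantaneous gain rate g'(t) equals the habitat-wide average g(t)/(T + t).
g'(t) = 0.7·350·t^-0.3. Setting 0.7·350·t^-0.3 = 350·t^0.7/(11+t) gives 0.7(11+t) = t, so 0.30·t = 0.7×11.
t* = 0.7×11/0.30 = 25.67 min.

25.7 min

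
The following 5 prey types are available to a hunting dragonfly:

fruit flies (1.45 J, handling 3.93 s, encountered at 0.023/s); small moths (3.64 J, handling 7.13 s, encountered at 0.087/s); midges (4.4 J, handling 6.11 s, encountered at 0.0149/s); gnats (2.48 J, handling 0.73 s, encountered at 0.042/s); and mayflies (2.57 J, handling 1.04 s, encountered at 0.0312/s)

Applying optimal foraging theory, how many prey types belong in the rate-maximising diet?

5

Profitabilities (E/h, J/s): gnats 3.4, mayflies 2.47, midges 0.72, small moths 0.511, fruit flies 0.369. Add prey in this order while the next type's profitability exceeds the intake rate on those already taken.
Rate on top 1: 0.1011. mayflies: 2.47 > 0.1011 → include.
Rate on top 2: 0.1734. midges: 0.72 > 0.1734 → include.
Rate on top 3: 0.2165. small moths: 0.511 > 0.2165 → include.
Rate on top 4: 0.3193. fruit flies: 0.369 > 0.3193 → include.
Optimal diet: gnats, mayflies, midges, small moths, fruit flies — 5 of 5 types.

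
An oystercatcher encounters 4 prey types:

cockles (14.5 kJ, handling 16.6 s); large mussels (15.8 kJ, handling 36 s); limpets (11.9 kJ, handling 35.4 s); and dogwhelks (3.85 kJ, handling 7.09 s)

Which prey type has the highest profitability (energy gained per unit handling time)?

cockles

Profitability E/h (kJ/s): cockles = 14.5/16.6 = 0.873, large mussels = 15.8/36 = 0.439, limpets = 11.9/35.4 = 0.336, dogwhelks = 3.85/7.09 = 0.543.
Ranked: cockles > dogwhelks > large mussels > limpets.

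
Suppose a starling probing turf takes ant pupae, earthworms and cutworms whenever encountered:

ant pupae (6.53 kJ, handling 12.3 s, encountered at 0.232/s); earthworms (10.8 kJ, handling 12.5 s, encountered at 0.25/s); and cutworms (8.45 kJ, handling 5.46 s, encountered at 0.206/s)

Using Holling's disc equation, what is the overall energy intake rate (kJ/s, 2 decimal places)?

0.73 kJ/s

R = Σλ_iE_i / (1 + Σλ_ih_i)
Numerator: 0.232×6.53 + 0.25×10.8 + 0.206×8.45 = 5.956
Denominator: 1 + 0.232×12.3 + 0.25×12.5 + 0.206×5.46 = 8.103
R = 5.956/8.103 = 0.735 kJ/s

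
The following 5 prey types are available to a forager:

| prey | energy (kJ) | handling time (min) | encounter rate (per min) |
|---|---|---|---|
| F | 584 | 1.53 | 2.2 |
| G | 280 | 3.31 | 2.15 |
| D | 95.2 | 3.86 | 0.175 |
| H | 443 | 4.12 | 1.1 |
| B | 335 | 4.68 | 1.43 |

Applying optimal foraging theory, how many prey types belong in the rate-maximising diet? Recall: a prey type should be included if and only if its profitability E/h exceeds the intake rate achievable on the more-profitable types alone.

Profitabilities (E/h, kJ/min): F 382, H 108, G 84.6, B 71.6, D 24.7. Add prey in this order while the next type's profitability exceeds the intake rate on those already taken.
Rate on top 1: 294.3. H: 108 < 294.3 → exclude; stop.
Optimal diet: F — 1 of 5 types.

1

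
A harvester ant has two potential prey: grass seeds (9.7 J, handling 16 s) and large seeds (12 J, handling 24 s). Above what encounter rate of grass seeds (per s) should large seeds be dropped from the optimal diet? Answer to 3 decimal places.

The zero-one rule: include large seeds iff E₂/h₂ > λE₁/(1+λh₁). Equality gives the switch point.
λE₁h₂ = E₂ + λE₂h₁ ⇒ λ = E₂/(E₁h₂ − E₂h₁) = 12/(232.8 − 192) = 0.2941 per s.

0.294 per s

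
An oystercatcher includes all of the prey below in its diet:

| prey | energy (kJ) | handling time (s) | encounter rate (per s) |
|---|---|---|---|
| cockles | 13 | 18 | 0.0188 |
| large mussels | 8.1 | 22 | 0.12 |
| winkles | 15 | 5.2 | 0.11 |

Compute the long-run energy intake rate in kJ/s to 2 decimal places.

R = Σλ_iE_i / (1 + Σλ_ih_i)
Numerator: 0.0188×13 + 0.12×8.1 + 0.11×15 = 2.866
Denominator: 1 + 0.0188×18 + 0.12×22 + 0.11×5.2 = 4.55
R = 2.866/4.55 = 0.6299 kJ/s

0.63 kJ/s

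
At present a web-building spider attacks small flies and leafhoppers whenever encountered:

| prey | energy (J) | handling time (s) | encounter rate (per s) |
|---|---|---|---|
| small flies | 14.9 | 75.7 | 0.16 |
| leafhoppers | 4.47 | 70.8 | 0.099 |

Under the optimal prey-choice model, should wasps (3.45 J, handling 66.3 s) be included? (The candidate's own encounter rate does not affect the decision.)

On small flies and leafhoppers alone, R = ΣλE/(1+Σλh) = 2.827/20.12 = 0.1405 J/s.
Profitability of wasps: 3.45/66.3 = 0.05204 J/s.
0.05204 < 0.1405, so adding wasps would lower the average — exclude it.

No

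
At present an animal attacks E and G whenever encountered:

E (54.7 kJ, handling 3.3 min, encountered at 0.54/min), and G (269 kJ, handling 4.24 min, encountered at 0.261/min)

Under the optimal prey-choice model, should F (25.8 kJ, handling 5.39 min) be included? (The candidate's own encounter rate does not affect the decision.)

On E and G alone, R = ΣλE/(1+Σλh) = 99.75/3.889 = 25.65 kJ/min.
Profitability of F: 25.8/5.39 = 4.787 kJ/min.
4.787 < 25.65, so adding F would lower the average — exclude it.

No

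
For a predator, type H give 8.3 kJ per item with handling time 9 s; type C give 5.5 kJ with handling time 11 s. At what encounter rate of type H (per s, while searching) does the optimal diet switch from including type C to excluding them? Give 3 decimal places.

0.132 per s

At the threshold, the rate on type H alone equals the profitability of type C: λ·8.3/(1 + λ·9) = 5.5/11 = 0.5.
Rearranging, λ(8.3 − 0.5×9) = 0.5, so λ = 0.5/3.8 = 0.1316 per s.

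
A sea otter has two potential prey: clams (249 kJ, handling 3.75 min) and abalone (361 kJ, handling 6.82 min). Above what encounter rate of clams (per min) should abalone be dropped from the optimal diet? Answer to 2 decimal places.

1.05 per min

Drop abalone once their profitability E₂/h₂ falls below the rate achievable on clams alone: E₂/h₂ = λE₁/(1 + λh₁).
Solve for λ: λE₁h₂ = E₂(1 + λh₁) → λ(E₁h₂ − E₂h₁) = E₂ → λ = E₂/(E₁h₂ − E₂h₁).
λ = 361/(249×6.82 − 361×3.75) = 361/344.4 = 1.048 per min.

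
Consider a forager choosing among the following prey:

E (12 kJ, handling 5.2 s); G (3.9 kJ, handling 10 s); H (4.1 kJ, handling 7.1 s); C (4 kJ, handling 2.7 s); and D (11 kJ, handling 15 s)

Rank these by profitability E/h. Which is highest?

Profitability E/h (kJ/s): E = 12/5.2 = 2.31, G = 3.9/10 = 0.39, H = 4.1/7.1 = 0.577, C = 4/2.7 = 1.48, D = 11/15 = 0.733.
Ranked: E > C > D > H > G.

E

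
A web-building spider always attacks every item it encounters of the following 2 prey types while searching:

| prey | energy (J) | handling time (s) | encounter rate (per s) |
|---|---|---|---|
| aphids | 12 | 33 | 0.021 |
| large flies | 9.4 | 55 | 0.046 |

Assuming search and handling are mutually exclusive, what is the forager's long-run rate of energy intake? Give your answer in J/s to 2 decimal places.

0.16 J/s

R = Σλ_iE_i / (1 + Σλ_ih_i)
Numerator: 0.021×12 + 0.046×9.4 = 0.6844
Denominator: 1 + 0.021×33 + 0.046×55 = 4.223
R = 0.6844/4.223 = 0.1621 J/s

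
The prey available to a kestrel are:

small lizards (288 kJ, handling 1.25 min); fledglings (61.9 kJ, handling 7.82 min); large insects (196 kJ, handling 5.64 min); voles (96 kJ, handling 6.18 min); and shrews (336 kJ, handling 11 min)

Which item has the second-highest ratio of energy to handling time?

Profitability E/h (kJ/min): small lizards = 288/1.25 = 230, fledglings = 61.9/7.82 = 7.92, large insects = 196/5.64 = 34.8, voles = 96/6.18 = 15.5, shrews = 336/11 = 30.5.
Ranked: small lizards > large insects > shrews > voles > fledglings.

large insects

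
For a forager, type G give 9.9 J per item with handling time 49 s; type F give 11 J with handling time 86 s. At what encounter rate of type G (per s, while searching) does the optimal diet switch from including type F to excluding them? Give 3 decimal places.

0.035 per s

Drop type F once their profitability E₂/h₂ falls below the rate achievable on type G alone: E₂/h₂ = λE₁/(1 + λh₁).
Solve for λ: λE₁h₂ = E₂(1 + λh₁) → λ(E₁h₂ − E₂h₁) = E₂ → λ = E₂/(E₁h₂ − E₂h₁).
λ = 11/(9.9×86 − 11×49) = 11/312.4 = 0.03521 per s.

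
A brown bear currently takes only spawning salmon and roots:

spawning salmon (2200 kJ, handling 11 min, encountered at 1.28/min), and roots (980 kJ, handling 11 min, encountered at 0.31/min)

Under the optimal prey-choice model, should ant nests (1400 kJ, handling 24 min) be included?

Current rate: (1.28×2200 + 0.31×980)/(1 + 1.28×11 + 0.31×11) = 168.7 kJ/min.
Profitability of ant nests: 1400/24 = 58.33 kJ/min.
Since 58.33 < R, time spent handling ant nests is better spent searching.

No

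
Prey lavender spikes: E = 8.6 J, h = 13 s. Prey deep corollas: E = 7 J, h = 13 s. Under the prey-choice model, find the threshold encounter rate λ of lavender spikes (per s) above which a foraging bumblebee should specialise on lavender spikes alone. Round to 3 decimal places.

Drop deep corollas once their profitability E₂/h₂ falls below the rate achievable on lavender spikes alone: E₂/h₂ = λE₁/(1 + λh₁).
Solve for λ: λE₁h₂ = E₂(1 + λh₁) → λ(E₁h₂ − E₂h₁) = E₂ → λ = E₂/(E₁h₂ − E₂h₁).
λ = 7/(8.6×13 − 7×13) = 7/20.8 = 0.3365 per s.

0.337 per s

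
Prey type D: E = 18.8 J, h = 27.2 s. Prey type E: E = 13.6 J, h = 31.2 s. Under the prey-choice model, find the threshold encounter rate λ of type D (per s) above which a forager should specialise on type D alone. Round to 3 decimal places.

0.063 per s

At the threshold, the rate on type D alone equals the profitability of type E: λ·18.8/(1 + λ·27.2) = 13.6/31.2 = 0.4359.
Rearranging, λ(18.8 − 0.4359×27.2) = 0.4359, so λ = 0.4359/6.944 = 0.06278 per s.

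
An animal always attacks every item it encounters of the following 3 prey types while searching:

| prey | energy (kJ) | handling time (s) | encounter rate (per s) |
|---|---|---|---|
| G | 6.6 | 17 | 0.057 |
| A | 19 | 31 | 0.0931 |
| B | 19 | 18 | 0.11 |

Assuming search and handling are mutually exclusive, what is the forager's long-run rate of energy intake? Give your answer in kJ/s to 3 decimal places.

R = Σλ_iE_i / (1 + Σλ_ih_i)
Numerator: 0.057×6.6 + 0.0931×19 + 0.11×19 = 4.235
Denominator: 1 + 0.057×17 + 0.0931×31 + 0.11×18 = 6.835
R = 4.235/6.835 = 0.6196 kJ/s

0.620 kJ/s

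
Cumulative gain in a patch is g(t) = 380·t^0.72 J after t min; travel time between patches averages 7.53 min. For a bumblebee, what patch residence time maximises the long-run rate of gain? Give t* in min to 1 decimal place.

19.4 min

Optimal t* satisfies g'(t*) = g(t*)/(T + t*).
g'(t) = 0.72·380·t^-0.28. Setting 0.72·380·t^-0.28 = 380·t^0.72/(7.53+t) gives 0.72(7.53+t) = t, so 0.28·t = 0.72×7.53.
t* = 0.72×7.53/0.28 = 19.36 min.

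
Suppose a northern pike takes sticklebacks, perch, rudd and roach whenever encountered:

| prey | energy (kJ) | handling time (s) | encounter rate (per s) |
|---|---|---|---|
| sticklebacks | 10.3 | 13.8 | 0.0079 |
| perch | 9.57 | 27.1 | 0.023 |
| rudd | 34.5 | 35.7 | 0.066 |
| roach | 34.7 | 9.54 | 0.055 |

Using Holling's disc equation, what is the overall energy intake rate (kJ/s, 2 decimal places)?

0.97 kJ/s

R = Σλ_iE_i / (1 + Σλ_ih_i)
Numerator: 0.0079×10.3 + 0.023×9.57 + 0.066×34.5 + 0.055×34.7 = 4.487
Denominator: 1 + 0.0079×13.8 + 0.023×27.1 + 0.066×35.7 + 0.055×9.54 = 4.613
R = 4.487/4.613 = 0.9726 kJ/s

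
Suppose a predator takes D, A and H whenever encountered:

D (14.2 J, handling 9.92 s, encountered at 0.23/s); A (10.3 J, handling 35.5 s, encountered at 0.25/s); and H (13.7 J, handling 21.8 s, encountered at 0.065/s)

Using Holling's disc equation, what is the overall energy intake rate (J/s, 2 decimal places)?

R = (0.23×14.2 + 0.25×10.3 + 0.065×13.7) / (1 + 0.23×9.92 + 0.25×35.5 + 0.065×21.8) = 6.732/13.57 = 0.4959 J/s.

0.50 J/s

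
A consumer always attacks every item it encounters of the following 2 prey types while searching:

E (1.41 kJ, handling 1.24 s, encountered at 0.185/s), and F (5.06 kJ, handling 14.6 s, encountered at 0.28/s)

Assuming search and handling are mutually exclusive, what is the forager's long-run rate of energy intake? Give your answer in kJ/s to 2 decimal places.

R = Σλ_iE_i / (1 + Σλ_ih_i)
Numerator: 0.185×1.41 + 0.28×5.06 = 1.678
Denominator: 1 + 0.185×1.24 + 0.28×14.6 = 5.317
R = 1.678/5.317 = 0.3155 kJ/s

0.32 kJ/s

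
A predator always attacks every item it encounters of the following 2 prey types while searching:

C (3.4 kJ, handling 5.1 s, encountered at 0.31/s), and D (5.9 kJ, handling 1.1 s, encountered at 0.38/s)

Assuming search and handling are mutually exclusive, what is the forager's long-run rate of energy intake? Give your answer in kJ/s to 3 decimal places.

R = Σλ_iE_i / (1 + Σλ_ih_i)
Numerator: 0.31×3.4 + 0.38×5.9 = 3.296
Denominator: 1 + 0.31×5.1 + 0.38×1.1 = 2.999
R = 3.296/2.999 = 1.099 kJ/s

1.099 kJ/s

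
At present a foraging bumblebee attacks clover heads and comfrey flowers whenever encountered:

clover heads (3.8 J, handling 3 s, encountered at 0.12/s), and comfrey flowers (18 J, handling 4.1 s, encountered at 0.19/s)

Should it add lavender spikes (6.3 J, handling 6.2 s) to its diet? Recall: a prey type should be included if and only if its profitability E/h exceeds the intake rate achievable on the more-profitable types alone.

Current rate: (0.12×3.8 + 0.19×18)/(1 + 0.12×3 + 0.19×4.1) = 1.812 J/s.
Profitability of lavender spikes: 6.3/6.2 = 1.016 J/s.
1.016 < 1.812, so adding lavender spikes would lower the average — exclude it.

No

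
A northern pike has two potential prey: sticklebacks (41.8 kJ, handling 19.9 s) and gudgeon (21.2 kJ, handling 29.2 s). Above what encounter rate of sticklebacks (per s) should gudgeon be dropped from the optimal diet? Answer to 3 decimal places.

At the threshold, the rate on sticklebacks alone equals the profitability of gudgeon: λ·41.8/(1 + λ·19.9) = 21.2/29.2 = 0.726.
Rearranging, λ(41.8 − 0.726×19.9) = 0.726, so λ = 0.726/27.35 = 0.02654 per s.

0.027 per s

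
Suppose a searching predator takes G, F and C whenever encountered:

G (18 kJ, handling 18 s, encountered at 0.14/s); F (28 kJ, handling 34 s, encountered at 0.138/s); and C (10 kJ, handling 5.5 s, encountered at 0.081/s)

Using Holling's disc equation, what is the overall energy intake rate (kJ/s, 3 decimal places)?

R = Σλ_iE_i / (1 + Σλ_ih_i)
Numerator: 0.14×18 + 0.138×28 + 0.081×10 = 7.194
Denominator: 1 + 0.14×18 + 0.138×34 + 0.081×5.5 = 8.658
R = 7.194/8.658 = 0.831 kJ/s

0.831 kJ/s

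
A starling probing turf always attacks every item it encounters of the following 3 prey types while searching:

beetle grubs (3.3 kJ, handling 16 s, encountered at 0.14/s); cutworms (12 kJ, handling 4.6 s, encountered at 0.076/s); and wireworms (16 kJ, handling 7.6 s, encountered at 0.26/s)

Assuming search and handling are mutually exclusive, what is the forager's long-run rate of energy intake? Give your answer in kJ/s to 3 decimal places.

0.994 kJ/s

Energy encountered per unit search time: 0.14×3.3 + 0.076×12 + 0.26×16 = 5.534 kJ/s.
Handling time per unit search time: 0.14×16 + 0.076×4.6 + 0.26×7.6 = 4.566.
Rate = 5.534/(1 + 4.566) = 0.9943 kJ/s.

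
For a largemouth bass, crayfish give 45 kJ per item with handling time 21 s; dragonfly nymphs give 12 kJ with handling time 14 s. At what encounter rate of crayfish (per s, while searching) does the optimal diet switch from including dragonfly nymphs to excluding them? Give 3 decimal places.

The zero-one rule: include dragonfly nymphs iff E₂/h₂ > λE₁/(1+λh₁). Equality gives the switch point.
λE₁h₂ = E₂ + λE₂h₁ ⇒ λ = E₂/(E₁h₂ − E₂h₁) = 12/(630 − 252) = 0.03175 per s.

0.032 per s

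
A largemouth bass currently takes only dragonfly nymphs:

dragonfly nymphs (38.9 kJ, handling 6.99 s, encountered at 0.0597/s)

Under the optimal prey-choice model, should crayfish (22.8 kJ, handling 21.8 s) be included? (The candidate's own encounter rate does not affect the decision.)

No

Intake rate on the current diet: R = (0.0597×38.9) / (1 + 0.0597×6.99) = 2.322/1.417 = 1.639 kJ/s.
Profitability of crayfish: 22.8/21.8 = 1.046 kJ/s.
1.046 < 1.639, so adding crayfish would lower the average — exclude it.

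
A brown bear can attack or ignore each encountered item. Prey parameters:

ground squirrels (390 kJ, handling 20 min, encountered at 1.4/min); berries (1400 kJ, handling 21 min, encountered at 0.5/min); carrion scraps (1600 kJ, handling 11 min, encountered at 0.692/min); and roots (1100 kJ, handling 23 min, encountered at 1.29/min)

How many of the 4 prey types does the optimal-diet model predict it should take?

Rank by E/h (kJ/min): carrion scraps 145, berries 66.7, roots 47.8, ground squirrels 19.5. Include each in turn until the next type's E/h falls below the running intake rate.
Rate on top 1: 128.6. berries: 66.7 < 128.6 → exclude; stop.
Optimal diet: carrion scraps — 1 of 4 types.

1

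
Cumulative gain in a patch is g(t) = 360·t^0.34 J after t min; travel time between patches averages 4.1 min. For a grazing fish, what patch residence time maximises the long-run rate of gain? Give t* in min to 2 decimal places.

By the marginal value theorem, leave when the instantaneous gain rate g'(t) equals the habitat-wide average g(t)/(T + t).
g'(t) = 0.34·360·t^-0.66. Setting 0.34·360·t^-0.66 = 360·t^0.34/(4.1+t) gives 0.34(4.1+t) = t, so 0.66·t = 0.34×4.1.
t* = 0.34×4.1/0.66 = 2.112 min.

2.11 min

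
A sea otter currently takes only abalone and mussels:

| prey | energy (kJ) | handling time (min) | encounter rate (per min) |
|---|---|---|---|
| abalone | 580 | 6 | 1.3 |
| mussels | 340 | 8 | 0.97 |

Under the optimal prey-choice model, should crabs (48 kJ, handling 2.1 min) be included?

No

Current rate: (1.3×580 + 0.97×340)/(1 + 1.3×6 + 0.97×8) = 65.45 kJ/min.
crabs: E/h = 48/2.1 = 22.86 kJ/min.
22.86 < 65.45, so adding crabs would lower the average — exclude it.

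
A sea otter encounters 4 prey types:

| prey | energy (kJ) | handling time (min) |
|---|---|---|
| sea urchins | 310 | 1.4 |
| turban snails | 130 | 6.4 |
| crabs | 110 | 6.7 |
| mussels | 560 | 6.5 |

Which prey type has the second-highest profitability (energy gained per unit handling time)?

Profitability E/h (kJ/min): sea urchins = 310/1.4 = 221, turban snails = 130/6.4 = 20.3, crabs = 110/6.7 = 16.4, mussels = 560/6.5 = 86.2.
Ranked: sea urchins > mussels > turban snails > crabs.

mussels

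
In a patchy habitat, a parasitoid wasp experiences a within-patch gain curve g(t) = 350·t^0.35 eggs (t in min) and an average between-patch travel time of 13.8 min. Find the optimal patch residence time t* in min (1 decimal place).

Optimal t* satisfies g'(t*) = g(t*)/(T + t*).
g'(t) = 0.35·350·t^-0.65. Setting 0.35·350·t^-0.65 = 350·t^0.35/(13.8+t) gives 0.35(13.8+t) = t, so 0.65·t = 0.35×13.8.
t* = 0.35×13.8/0.65 = 7.431 min.

7.4 min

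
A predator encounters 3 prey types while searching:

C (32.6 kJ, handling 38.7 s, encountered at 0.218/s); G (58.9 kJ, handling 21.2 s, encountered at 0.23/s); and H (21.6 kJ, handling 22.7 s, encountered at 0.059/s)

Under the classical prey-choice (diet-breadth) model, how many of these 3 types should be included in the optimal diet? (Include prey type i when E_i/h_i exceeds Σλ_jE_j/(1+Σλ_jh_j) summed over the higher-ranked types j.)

1

E/h in descending order: G 2.78, H 0.952, C 0.842 kJ/s. The optimal diet is the largest prefix of this list for which every included type satisfies E_i/h_i > R on the types above it.
Rate on top 1: 2.305. H: 0.952 < 2.305 → exclude; stop.
Optimal diet: G — 1 of 3 types.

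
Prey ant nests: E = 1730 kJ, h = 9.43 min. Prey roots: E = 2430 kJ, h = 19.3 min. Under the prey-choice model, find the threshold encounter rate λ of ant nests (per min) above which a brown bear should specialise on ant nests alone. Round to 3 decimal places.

At the threshold, the rate on ant nests alone equals the profitability of roots: λ·1730/(1 + λ·9.43) = 2430/19.3 = 125.9.
Rearranging, λ(1730 − 125.9×9.43) = 125.9, so λ = 125.9/542.7 = 0.232 per min.

0.232 per min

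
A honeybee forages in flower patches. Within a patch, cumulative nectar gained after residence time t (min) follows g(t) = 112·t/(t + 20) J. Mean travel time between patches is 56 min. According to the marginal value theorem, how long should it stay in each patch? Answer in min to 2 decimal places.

33.47 min

Optimal t* satisfies g'(t*) = g(t*)/(T + t*).
g'(t) = 112·20/(t + 20)². Setting 112·20/(t+20)² = 112t/[(t+20)(56+t)] gives 20(56+t) = t(t+20), so t² = 20×56 = 1120.
t* = √1120 = 33.47 min.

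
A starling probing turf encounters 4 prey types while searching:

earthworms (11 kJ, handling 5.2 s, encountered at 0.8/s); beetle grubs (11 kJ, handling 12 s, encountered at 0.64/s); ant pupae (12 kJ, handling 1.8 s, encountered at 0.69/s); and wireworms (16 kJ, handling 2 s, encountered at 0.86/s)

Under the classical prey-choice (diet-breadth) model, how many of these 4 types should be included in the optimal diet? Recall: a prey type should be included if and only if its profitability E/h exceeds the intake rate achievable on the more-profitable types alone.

2

Profitabilities (E/h, kJ/s): wireworms 8, ant pupae 6.67, earthworms 2.12, beetle grubs 0.917. Add prey in this order while the next type's profitability exceeds the intake rate on those already taken.
Rate on top 1: 5.059. ant pupae: 6.67 > 5.059 → include.
Rate on top 2: 5.563. earthworms: 2.12 < 5.563 → exclude; stop.
Optimal diet: wireworms, ant pupae — 2 of 4 types.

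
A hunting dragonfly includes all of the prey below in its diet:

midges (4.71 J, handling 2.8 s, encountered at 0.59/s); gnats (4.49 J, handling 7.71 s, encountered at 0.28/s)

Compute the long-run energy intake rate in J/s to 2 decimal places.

0.84 J/s

R = (0.59×4.71 + 0.28×4.49) / (1 + 0.59×2.8 + 0.28×7.71) = 4.036/4.811 = 0.839 J/s.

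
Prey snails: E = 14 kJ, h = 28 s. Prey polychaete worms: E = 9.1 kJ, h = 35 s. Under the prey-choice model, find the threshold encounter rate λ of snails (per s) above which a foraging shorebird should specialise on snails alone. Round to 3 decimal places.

0.039 per s

At the threshold, the rate on snails alone equals the profitability of polychaete worms: λ·14/(1 + λ·28) = 9.1/35 = 0.26.
Rearranging, λ(14 − 0.26×28) = 0.26, so λ = 0.26/6.72 = 0.03869 per s.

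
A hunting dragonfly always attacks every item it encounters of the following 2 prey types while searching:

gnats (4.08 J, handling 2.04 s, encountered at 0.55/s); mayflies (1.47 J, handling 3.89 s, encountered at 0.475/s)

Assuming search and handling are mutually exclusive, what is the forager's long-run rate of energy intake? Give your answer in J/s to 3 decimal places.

R = Σλ_iE_i / (1 + Σλ_ih_i)
Numerator: 0.55×4.08 + 0.475×1.47 = 2.942
Denominator: 1 + 0.55×2.04 + 0.475×3.89 = 3.97
R = 2.942/3.97 = 0.7412 J/s

0.741 J/s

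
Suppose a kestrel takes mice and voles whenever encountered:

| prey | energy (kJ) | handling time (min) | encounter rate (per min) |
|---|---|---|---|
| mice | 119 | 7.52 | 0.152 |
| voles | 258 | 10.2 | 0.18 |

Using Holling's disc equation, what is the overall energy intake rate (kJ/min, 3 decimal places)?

16.217 kJ/min

Energy encountered per unit search time: 0.152×119 + 0.18×258 = 64.53 kJ/min.
Handling time per unit search time: 0.152×7.52 + 0.18×10.2 = 2.979.
Rate = 64.53/(1 + 2.979) = 16.22 kJ/min.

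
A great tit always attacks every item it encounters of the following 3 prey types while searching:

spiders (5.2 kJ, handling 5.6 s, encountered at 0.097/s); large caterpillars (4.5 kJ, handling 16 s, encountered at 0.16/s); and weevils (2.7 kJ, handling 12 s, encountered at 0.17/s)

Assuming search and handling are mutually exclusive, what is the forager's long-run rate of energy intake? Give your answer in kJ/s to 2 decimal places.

R = (0.097×5.2 + 0.16×4.5 + 0.17×2.7) / (1 + 0.097×5.6 + 0.16×16 + 0.17×12) = 1.683/6.143 = 0.274 kJ/s.

0.27 kJ/s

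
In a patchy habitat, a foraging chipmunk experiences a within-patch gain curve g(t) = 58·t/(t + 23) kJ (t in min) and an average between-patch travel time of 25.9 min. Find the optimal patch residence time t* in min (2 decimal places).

Maximise g(t)/(T+t): set derivative to zero → g'(t)(T+t) = g(t).
g'(t) = 58·23/(t + 23)². Setting 58·23/(t+23)² = 58t/[(t+23)(25.9+t)] gives 23(25.9+t) = t(t+23), so t² = 23×25.9 = 595.7.
t* = √595.7 = 24.41 min.

24.41 min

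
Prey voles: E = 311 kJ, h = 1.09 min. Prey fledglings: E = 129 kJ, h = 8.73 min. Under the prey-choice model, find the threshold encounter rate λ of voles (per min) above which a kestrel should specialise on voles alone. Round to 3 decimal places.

Drop fledglings once their profitability E₂/h₂ falls below the rate achievable on voles alone: E₂/h₂ = λE₁/(1 + λh₁).
Solve for λ: λE₁h₂ = E₂(1 + λh₁) → λ(E₁h₂ − E₂h₁) = E₂ → λ = E₂/(E₁h₂ − E₂h₁).
λ = 129/(311×8.73 − 129×1.09) = 129/2574 = 0.05011 per min.

0.050 per min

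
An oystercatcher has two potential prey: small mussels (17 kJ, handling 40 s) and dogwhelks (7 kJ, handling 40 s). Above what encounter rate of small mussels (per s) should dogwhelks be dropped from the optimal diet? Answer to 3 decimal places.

0.018 per s

Drop dogwhelks once their profitability E₂/h₂ falls below the rate achievable on small mussels alone: E₂/h₂ = λE₁/(1 + λh₁).
Solve for λ: λE₁h₂ = E₂(1 + λh₁) → λ(E₁h₂ − E₂h₁) = E₂ → λ = E₂/(E₁h₂ − E₂h₁).
λ = 7/(17×40 − 7×40) = 7/400 = 0.0175 per s.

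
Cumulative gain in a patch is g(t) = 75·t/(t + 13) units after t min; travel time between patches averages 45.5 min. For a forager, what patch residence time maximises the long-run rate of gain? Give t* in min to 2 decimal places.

24.32 min

Optimal t* satisfies g'(t*) = g(t*)/(T + t*).
g'(t) = 75·13/(t + 13)². Setting 75·13/(t+13)² = 75t/[(t+13)(45.5+t)] gives 13(45.5+t) = t(t+13), so t² = 13×45.5 = 591.5.
t* = √591.5 = 24.32 min.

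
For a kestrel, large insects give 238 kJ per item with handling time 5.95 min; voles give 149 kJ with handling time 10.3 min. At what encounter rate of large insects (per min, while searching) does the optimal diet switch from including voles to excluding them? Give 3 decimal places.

0.095 per min

Drop voles once their profitability E₂/h₂ falls below the rate achievable on large insects alone: E₂/h₂ = λE₁/(1 + λh₁).
Solve for λ: λE₁h₂ = E₂(1 + λh₁) → λ(E₁h₂ − E₂h₁) = E₂ → λ = E₂/(E₁h₂ − E₂h₁).
λ = 149/(238×10.3 − 149×5.95) = 149/1565 = 0.09522 per min.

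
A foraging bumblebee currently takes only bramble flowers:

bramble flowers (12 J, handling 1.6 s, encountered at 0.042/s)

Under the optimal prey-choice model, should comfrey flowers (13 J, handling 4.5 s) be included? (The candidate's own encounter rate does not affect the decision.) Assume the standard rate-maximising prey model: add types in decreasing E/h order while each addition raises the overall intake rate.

Yes

Intake rate on the current diet: R = (0.042×12) / (1 + 0.042×1.6) = 0.504/1.067 = 0.4723 J/s.
comfrey flowers: E/h = 13/4.5 = 2.889 J/s.
2.889 > 0.4723, so adding comfrey flowers raises the average — include it.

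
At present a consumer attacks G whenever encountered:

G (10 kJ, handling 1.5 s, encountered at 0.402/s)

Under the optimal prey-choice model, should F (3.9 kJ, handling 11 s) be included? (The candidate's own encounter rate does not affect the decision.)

No

Intake rate on the current diet: R = (0.402×10) / (1 + 0.402×1.5) = 4.02/1.603 = 2.508 kJ/s.
Profitability of F: 3.9/11 = 0.3545 kJ/s.
0.3545 < 2.508, so adding F would lower the average — exclude it.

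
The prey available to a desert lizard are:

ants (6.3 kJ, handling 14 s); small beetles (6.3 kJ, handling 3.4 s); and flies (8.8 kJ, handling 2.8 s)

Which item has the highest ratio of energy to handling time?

flies

In descending order of E/h:
flies: 8.8/2.8 = 3.14 kJ/s
small beetles: 6.3/3.4 = 1.85 kJ/s
ants: 6.3/14 = 0.45 kJ/s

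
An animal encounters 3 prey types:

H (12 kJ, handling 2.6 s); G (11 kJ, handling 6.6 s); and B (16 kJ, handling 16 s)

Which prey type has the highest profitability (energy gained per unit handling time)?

Profitability E/h (kJ/s): H = 12/2.6 = 4.62, G = 11/6.6 = 1.67, B = 16/16 = 1.
Ranked: H > G > B.

H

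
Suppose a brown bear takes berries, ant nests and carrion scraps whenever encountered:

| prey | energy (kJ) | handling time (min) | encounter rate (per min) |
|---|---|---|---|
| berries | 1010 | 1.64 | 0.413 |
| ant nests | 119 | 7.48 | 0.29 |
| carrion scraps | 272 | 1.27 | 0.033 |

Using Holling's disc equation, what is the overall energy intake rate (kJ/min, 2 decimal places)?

R = (0.413×1010 + 0.29×119 + 0.033×272) / (1 + 0.413×1.64 + 0.29×7.48 + 0.033×1.27) = 460.6/3.888 = 118.5 kJ/min.

118.46 kJ/min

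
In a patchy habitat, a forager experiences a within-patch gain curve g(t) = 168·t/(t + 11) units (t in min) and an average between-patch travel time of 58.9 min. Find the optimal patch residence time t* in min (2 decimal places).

25.45 min

Optimal t* satisfies g'(t*) = g(t*)/(T + t*).
g'(t) = 168·11/(t + 11)². Setting 168·11/(t+11)² = 168t/[(t+11)(58.9+t)] gives 11(58.9+t) = t(t+11), so t² = 11×58.9 = 647.9.
t* = √647.9 = 25.45 min.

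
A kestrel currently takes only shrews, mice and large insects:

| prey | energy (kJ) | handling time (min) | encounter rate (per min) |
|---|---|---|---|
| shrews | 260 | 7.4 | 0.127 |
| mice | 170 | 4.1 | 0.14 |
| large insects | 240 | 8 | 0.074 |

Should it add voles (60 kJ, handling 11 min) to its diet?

Current rate: (0.127×260 + 0.14×170 + 0.074×240)/(1 + 0.127×7.4 + 0.14×4.1 + 0.074×8) = 24.01 kJ/min.
Profitability of voles: 60/11 = 5.455 kJ/min.
Since 5.455 < R, time spent handling voles is better spent searching.

No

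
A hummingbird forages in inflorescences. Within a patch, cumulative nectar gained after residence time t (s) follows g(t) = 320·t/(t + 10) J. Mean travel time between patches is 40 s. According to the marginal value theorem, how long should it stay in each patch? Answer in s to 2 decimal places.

20.00 s

Optimal t* satisfies g'(t*) = g(t*)/(T + t*).
g'(t) = 320·10/(t + 10)². Setting 320·10/(t+10)² = 320t/[(t+10)(40+t)] gives 10(40+t) = t(t+10), so t² = 10×40 = 400.
t* = √400 = 20 s.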